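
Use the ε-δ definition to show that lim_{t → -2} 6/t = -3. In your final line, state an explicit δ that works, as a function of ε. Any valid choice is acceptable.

δ = min(1, (1/3)ε)

Fix ε > 0. We seek δ > 0 such that 0 < |t + 2| < δ implies |6/t + 3| < ε.
|6/t + 3| = 6·|-2 − t|/(2·|t|) = 6|t + 2|/(2|t|).
Restrict δ ≤ 1. Then |t + 2| < 1 gives |t| > 1, so 2|t| > 2.
Then |6/t + 3| < 6|t + 2|/2, which is < ε when |t + 2| < (1/3)ε.
Take δ = min(1, (1/3)ε). Then 0 < |t + 2| < δ gives both |t + 2| < 1 and |t + 2| < (1/3)ε, so |6/t + 3| < ε.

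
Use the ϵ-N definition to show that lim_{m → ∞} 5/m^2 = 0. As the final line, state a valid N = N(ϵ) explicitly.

N = (5/ϵ)^{1/2}

Suppose ϵ > 0. For m ≥ 1, |5/m^2 − 0| = 5/m^2.
5/m^2 < ϵ ⇔ m^2 > 5/ϵ ⇔ m > (5/ϵ)^{1/2}.
Take N = (5/ϵ)^{1/2}. Then m > N implies 5/m^2 < ϵ.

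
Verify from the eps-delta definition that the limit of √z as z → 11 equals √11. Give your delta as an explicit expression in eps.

delta = min(11, √11·eps)

Let eps > 0. We want delta > 0 such that 0 < |z − 11| < delta implies |√z − √11| < eps.
Rationalise: √z − √11 = (z − 11)/(√z + √11), so |√z − √11| = |z − 11|/(√z + √11).
Restrict delta ≤ 11 so that |z − 11| < 11 forces z > 0, and then √z + √11 > √11.
Hence |√z − √11| < |z − 11|/√11, which is < eps once |z − 11| < √11·eps.
Take delta = min(11, √11·eps). If 0 < |z − 11| < delta then z > 0 and |√z − √11| < |z − 11|/√11 < eps.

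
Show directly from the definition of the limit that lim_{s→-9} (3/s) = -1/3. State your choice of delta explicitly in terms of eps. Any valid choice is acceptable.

delta = min(9/2, (27/2)eps)

Suppose eps > 0. We seek delta > 0 such that 0 < |s + 9| < delta implies |3/s + 1/3| < eps.
|3/s + 1/3| = 3·|-9 − s|/(9·|s|) = 3|s + 9|/(9|s|).
Require delta ≤ 9/2 so that |s| > 9 − 9/2 = 9/2, hence 9|s| > 81/2.
Then |3/s + 1/3| < 3|s + 9|/(81/2), which is < eps when |s + 9| < (27/2)eps.
Take delta = min(9/2, (27/2)eps). Then 0 < |s + 9| < delta gives both |s + 9| < 9/2 and |s + 9| < (27/2)eps, so |3/s + 1/3| < eps.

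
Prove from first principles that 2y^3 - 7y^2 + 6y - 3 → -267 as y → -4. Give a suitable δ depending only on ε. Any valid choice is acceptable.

Let ε > 0 be given. We want δ > 0 such that 0 < |y + 4| < δ implies |(2y^3 - 7y^2 + 6y - 3) + 267| < ε.
(2y^3 - 7y^2 + 6y - 3) + 267 = 2y^3 - 7y^2 + 6y + 264 = (y + 4)(2y^2 - 15y + 66).
So |(2y^3 - 7y^2 + 6y - 3) + 267| = |y + 4|·|2y^2 - 15y + 66|.
Assume first that |y + 4| < 1, so |y| < 5. Then |2y^2 - 15y + 66| ≤ 2·5^2 + 15·5 + 66 = 191.
Hence |(2y^3 - 7y^2 + 6y - 3) + 267| ≤ 191|y + 4| < ε provided |y + 4| < ε/191.
Take δ = min(1, ε/191). Then 0 < |y + 4| < δ gives both |y + 4| < 1 and |y + 4| < ε/191, so |(2y^3 - 7y^2 + 6y - 3) + 267| < ε.

δ = min(1, ε/191)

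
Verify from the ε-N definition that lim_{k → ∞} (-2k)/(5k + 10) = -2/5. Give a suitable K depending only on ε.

K = (4/5)/ε

Let ε > 0. For k ≥ 1, |(-2k)/(5k + 10) + 2/5| = |20|/(5(5k + 10)) = 20/(5(5k + 10)).
Since 5k + 10 ≥ 5k for k ≥ 1, this is ≤ 20/(5·5k) = (4/5)/k.
So |(-2k)/(5k + 10) + 2/5| < ε whenever k > (4/5)/ε.
Take K = (4/5)/ε. If k > K then |(-2k)/(5k + 10) + 2/5| ≤ (4/5)/k < ε.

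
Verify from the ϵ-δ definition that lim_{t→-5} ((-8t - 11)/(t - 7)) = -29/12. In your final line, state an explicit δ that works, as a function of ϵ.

Fix ϵ > 0. We want δ > 0 with 0 < |t + 5| < δ ⇒ |(-8t - 11)/(t - 7) + 29/12| < ϵ.
Combining over a common denominator, (-8t - 11)/(t - 7) + 29/12 = [(-8t - 11)·(-12) − 29·(t - 7)] / [(-12)·(t - 7)] = 67(t + 5) / ((-12)(t - 7)).
So |(-8t - 11)/(t - 7) + 29/12| = 67|t + 5| / (12·|t − 7|).
Restrict δ ≤ 6. Then |t + 5| < 6 gives |t − 7| = |(t + 5) + (-12)| ≥ 12 − 6 = 6.
Hence |(-8t - 11)/(t - 7) + 29/12| < 67|t + 5|/(12·6) = (67/72)|t + 5|, which is < ϵ once |t + 5| < (72/67)ϵ.
Take δ = min(6, (72/67)ϵ). Then 0 < |t + 5| < δ forces both bounds, so |(-8t - 11)/(t - 7) + 29/12| < ϵ.

δ = min(6, (72/67)ϵ)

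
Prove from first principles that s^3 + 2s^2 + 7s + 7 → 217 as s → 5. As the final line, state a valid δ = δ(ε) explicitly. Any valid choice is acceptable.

δ = min(1, ε/120)

Suppose ε > 0. We want δ > 0 such that 0 < |s − 5| < δ implies |(s^3 + 2s^2 + 7s + 7) − 217| < ε.
(s^3 + 2s^2 + 7s + 7) − 217 = s^3 + 2s^2 + 7s - 210 = (s − 5)(s^2 + 7s + 42).
So |(s^3 + 2s^2 + 7s + 7) − 217| = |s − 5|·|s^2 + 7s + 42|.
Require δ ≤ 1. Then |s − 5| < 1 gives |s| < 6, and by the triangle inequality |s^2 + 7s + 42| ≤ 6^2 + 7·6 + 42 = 120.
Hence |(s^3 + 2s^2 + 7s + 7) − 217| ≤ 120|s − 5| < ε provided |s − 5| < ε/120.
Choosing δ = min(1, ε/120) ensures both conditions, hence |(s^3 + 2s^2 + 7s + 7) − 217| < ε.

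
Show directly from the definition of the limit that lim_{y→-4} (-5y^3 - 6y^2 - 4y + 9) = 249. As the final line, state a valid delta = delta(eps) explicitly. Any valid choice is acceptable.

delta = min(2, eps/324)

Let eps > 0 be given. We want delta > 0 such that 0 < |y + 4| < delta implies |(-5y^3 - 6y^2 - 4y + 9) − 249| < eps.
(-5y^3 - 6y^2 - 4y + 9) − 249 = -5y^3 - 6y^2 - 4y - 240 = (y + 4)(-5y^2 + 14y - 60).
So |(-5y^3 - 6y^2 - 4y + 9) − 249| = |y + 4|·|-5y^2 + 14y - 60|.
Require delta ≤ 2. Then |y + 4| < 2 gives |y| < 6, and by the triangle inequality |-5y^2 + 14y - 60| ≤ 5·6^2 + 14·6 + 60 = 324.
Hence |(-5y^3 - 6y^2 - 4y + 9) − 249| ≤ 324|y + 4| < eps provided |y + 4| < eps/324.
Choosing delta = min(2, eps/324) ensures both conditions, hence |(-5y^3 - 6y^2 - 4y + 9) − 249| < eps.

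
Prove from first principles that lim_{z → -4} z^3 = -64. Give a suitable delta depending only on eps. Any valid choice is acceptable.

Suppose eps > 0. We seek delta > 0 with 0 < |z + 4| < delta ⇒ |z^3 + 64| < eps.
Factor: z^3 + 64 = (z + 4)(z^2 - 4z + 16), so |z^3 + 64| = |z + 4|·|z^2 - 4z + 16|.
Impose delta ≤ 1 so that |z| < 5; then |z^2 - 4z + 16| ≤ 61.
Hence |z^3 + 64| ≤ 61|z + 4|, which is < eps once |z + 4| < eps/61.
Take delta = min(1, eps/61). If 0 < |z + 4| < delta then both bounds hold and |z^3 + 64| ≤ 61|z + 4| < 61·(eps/61) = eps.

delta = min(1, eps/61)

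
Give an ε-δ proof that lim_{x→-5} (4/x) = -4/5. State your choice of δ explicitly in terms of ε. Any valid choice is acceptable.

Let ε > 0 be given. We seek δ > 0 such that 0 < |x + 5| < δ implies |4/x + 4/5| < ε.
|4/x + 4/5| = 4·|-5 − x|/(5·|x|) = 4|x + 5|/(5|x|).
Restrict δ ≤ 5/2. Then |x + 5| < 5/2 gives |x| > 5/2, so 5|x| > 25/2.
Then |4/x + 4/5| < 4|x + 5|/(25/2), which is < ε when |x + 5| < (25/8)ε.
Take δ = min(5/2, (25/8)ε). Then 0 < |x + 5| < δ gives both |x + 5| < 5/2 and |x + 5| < (25/8)ε, so |4/x + 4/5| < ε.

δ = min(5/2, (25/8)ε)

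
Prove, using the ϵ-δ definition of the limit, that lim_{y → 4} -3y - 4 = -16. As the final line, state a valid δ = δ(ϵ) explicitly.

Let ϵ > 0 be given. We need δ > 0 so that 0 < |y − 4| < δ implies |(-3y - 4) + 16| < ϵ.
Since (-3y - 4) + 16 = -3(y − 4), we have |(-3y - 4) + 16| = 3|y − 4|.
So 3|y − 4| < ϵ exactly when |y − 4| < ϵ/3.
Choosing δ = ϵ/3 gives |(-3y - 4) + 16| = 3|y − 4| < ϵ whenever |y − 4| < δ.

δ = ϵ/3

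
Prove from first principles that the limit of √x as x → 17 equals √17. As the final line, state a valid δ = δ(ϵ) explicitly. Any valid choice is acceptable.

Let ϵ > 0. We want δ > 0 such that 0 < |x − 17| < δ implies |√x − √17| < ϵ.
Multiplying by the conjugate, |√x − √17| = |x − 17|/(√x + √17).
Restrict δ ≤ 17 so that |x − 17| < 17 forces x > 0, and then √x + √17 > √17.
Hence |√x − √17| < |x − 17|/√17, which is < ϵ once |x − 17| < √17·ϵ.
Take δ = min(17, √17·ϵ). If 0 < |x − 17| < δ then x > 0 and |√x − √17| < |x − 17|/√17 < ϵ.

δ = min(17, √17·ϵ)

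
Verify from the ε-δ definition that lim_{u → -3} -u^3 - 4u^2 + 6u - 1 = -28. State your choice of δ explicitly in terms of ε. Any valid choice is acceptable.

δ = min(1, ε/29)

Fix ε > 0. We want δ > 0 such that 0 < |u + 3| < δ implies |(-u^3 - 4u^2 + 6u - 1) + 28| < ε.
(-u^3 - 4u^2 + 6u - 1) + 28 = -u^3 - 4u^2 + 6u + 27 = (u + 3)(-u^2 - u + 9).
So |(-u^3 - 4u^2 + 6u - 1) + 28| = |u + 3|·|-u^2 - u + 9|.
Assume first that |u + 3| < 1, so |u| < 4. Then |-u^2 - u + 9| ≤ 4^2 + 4 + 9 = 29.
Hence |(-u^3 - 4u^2 + 6u - 1) + 28| ≤ 29|u + 3| < ε provided |u + 3| < ε/29.
Take δ = min(1, ε/29). Then 0 < |u + 3| < δ gives both |u + 3| < 1 and |u + 3| < ε/29, so |(-u^3 - 4u^2 + 6u - 1) + 28| < ε.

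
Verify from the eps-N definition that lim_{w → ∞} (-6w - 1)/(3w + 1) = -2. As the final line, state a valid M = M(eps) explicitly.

M = (1/3)/eps

Let eps > 0. We seek M > 0 such that w > M implies |(-6w - 1)/(3w + 1) + 2| < eps.
(-6w - 1)/(3w + 1) + 2 = (3(-6w - 1) − (-6)(3w + 1)) / (3(3w + 1)) = 3/(3(3w + 1)).
For w > 0 we have 3w + 1 > 3w, so |(-6w - 1)/(3w + 1) + 2| = 3/(3(3w + 1)) < 3/(3·3w) = (1/3)/w.
Thus |(-6w - 1)/(3w + 1) + 2| < eps whenever w > (1/3)/eps.
Take M = (1/3)/eps. If w > M then |(-6w - 1)/(3w + 1) + 2| < (1/3)/w < eps.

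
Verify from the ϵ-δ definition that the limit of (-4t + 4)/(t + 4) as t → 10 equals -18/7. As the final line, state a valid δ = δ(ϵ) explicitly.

Let ϵ > 0 be given. We want δ > 0 with 0 < |t − 10| < δ ⇒ |(-4t + 4)/(t + 4) + 18/7| < ϵ.
Combining over a common denominator, (-4t + 4)/(t + 4) + 18/7 = [(-4t + 4)·14 − (-36)·(t + 4)] / [14·(t + 4)] = -20(t − 10) / (14(t + 4)).
So |(-4t + 4)/(t + 4) + 18/7| = 20|t − 10| / (14·|t + 4|).
Require δ ≤ 7, so |t + 4| ≥ |14| − |t − 10| > 14 − 7 = 7.
Hence |(-4t + 4)/(t + 4) + 18/7| < 20|t − 10|/(14·7) = (10/49)|t − 10|, which is < ϵ once |t − 10| < (49/10)ϵ.
Take δ = min(7, (49/10)ϵ). Then 0 < |t − 10| < δ forces both bounds, so |(-4t + 4)/(t + 4) + 18/7| < ϵ.

δ = min(7, (49/10)ϵ)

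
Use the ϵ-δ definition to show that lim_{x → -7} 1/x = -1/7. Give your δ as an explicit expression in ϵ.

δ = min(7/2, (49/2)ϵ)

Suppose ϵ > 0. We seek δ > 0 such that 0 < |x + 7| < δ implies |1/x + 1/7| < ϵ.
|1/x + 1/7| = |-7 − x|/(7·|x|) = |x + 7|/(7|x|).
Restrict δ ≤ 7/2. Then |x + 7| < 7/2 gives |x| > 7/2, so 7|x| > 49/2.
Then |1/x + 1/7| < |x + 7|/(49/2), which is < ϵ when |x + 7| < (49/2)ϵ.
Take δ = min(7/2, (49/2)ϵ). Then 0 < |x + 7| < δ gives both |x + 7| < 7/2 and |x + 7| < (49/2)ϵ, so |1/x + 1/7| < ϵ.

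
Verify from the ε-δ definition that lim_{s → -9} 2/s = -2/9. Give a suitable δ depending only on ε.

Let ε > 0 be given. We seek δ > 0 such that 0 < |s + 9| < δ implies |2/s + 2/9| < ε.
|2/s + 2/9| = 2·|-9 − s|/(9·|s|) = 2|s + 9|/(9|s|).
Restrict δ ≤ 9/2. Then |s + 9| < 9/2 gives |s| > 9/2, so 9|s| > 81/2.
Then |2/s + 2/9| < 2|s + 9|/(81/2), which is < ε when |s + 9| < (81/4)ε.
Take δ = min(9/2, (81/4)ε). Then 0 < |s + 9| < δ gives both |s + 9| < 9/2 and |s + 9| < (81/4)ε, so |2/s + 2/9| < ε.

δ = min(9/2, (81/4)ε)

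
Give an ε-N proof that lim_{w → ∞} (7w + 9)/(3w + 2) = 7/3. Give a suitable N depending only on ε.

N = (13/9)/ε

Suppose ε > 0. We seek N > 0 such that w > N implies |(7w + 9)/(3w + 2) − (7/3)| < ε.
(7w + 9)/(3w + 2) − (7/3) = (3(7w + 9) − 7(3w + 2)) / (3(3w + 2)) = 13/(3(3w + 2)).
For w > 0 we have 3w + 2 > 3w, so |(7w + 9)/(3w + 2) − (7/3)| = 13/(3(3w + 2)) < 13/(3·3w) = (13/9)/w.
Thus |(7w + 9)/(3w + 2) − (7/3)| < ε whenever w > (13/9)/ε.
Take N = (13/9)/ε. If w > N then |(7w + 9)/(3w + 2) − (7/3)| < (13/9)/w < ε.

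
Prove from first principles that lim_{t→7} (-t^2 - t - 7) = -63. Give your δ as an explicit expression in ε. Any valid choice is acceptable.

δ = min(2, ε/17)

Let ε > 0. We want δ > 0 such that 0 < |t − 7| < δ implies |(-t^2 - t - 7) + 63| < ε.
(-t^2 - t - 7) + 63 = -t^2 - t + 56 = (t − 7)(-t - 8).
So |(-t^2 - t - 7) + 63| = |t − 7|·|-t - 8|.
Require δ ≤ 2. Then |t − 7| < 2 gives |t| < 9, and by the triangle inequality |-t - 8| ≤ 9 + 8 = 17.
Hence |(-t^2 - t - 7) + 63| ≤ 17|t − 7| < ε provided |t − 7| < ε/17.
Choosing δ = min(2, ε/17) ensures both conditions, hence |(-t^2 - t - 7) + 63| < ε.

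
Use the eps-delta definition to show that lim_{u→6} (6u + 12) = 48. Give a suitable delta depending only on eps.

Suppose eps > 0. We need delta > 0 so that 0 < |u − 6| < delta implies |(6u + 12) − 48| < eps.
|(6u + 12) − 48| = |6u - 36| = 6|u − 6|.
So 6|u − 6| < eps exactly when |u − 6| < eps/6.
Take delta = eps/6. If 0 < |u − 6| < delta then |(6u + 12) − 48| = 6|u − 6| < 6·(eps/6) = eps.

delta = eps/6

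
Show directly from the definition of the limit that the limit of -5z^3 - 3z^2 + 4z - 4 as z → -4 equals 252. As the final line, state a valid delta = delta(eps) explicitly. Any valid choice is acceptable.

delta = min(2, eps/346)

Let eps > 0. We want delta > 0 such that 0 < |z + 4| < delta implies |(-5z^3 - 3z^2 + 4z - 4) − 252| < eps.
(-5z^3 - 3z^2 + 4z - 4) − 252 = -5z^3 - 3z^2 + 4z - 256 = (z + 4)(-5z^2 + 17z - 64).
So |(-5z^3 - 3z^2 + 4z - 4) − 252| = |z + 4|·|-5z^2 + 17z - 64|.
Require delta ≤ 2. Then |z + 4| < 2 gives |z| < 6, and by the triangle inequality |-5z^2 + 17z - 64| ≤ 5·6^2 + 17·6 + 64 = 346.
Hence |(-5z^3 - 3z^2 + 4z - 4) − 252| ≤ 346|z + 4| < eps provided |z + 4| < eps/346.
Take delta = min(2, eps/346). Then 0 < |z + 4| < delta gives both |z + 4| < 2 and |z + 4| < eps/346, so |(-5z^3 - 3z^2 + 4z - 4) − 252| < eps.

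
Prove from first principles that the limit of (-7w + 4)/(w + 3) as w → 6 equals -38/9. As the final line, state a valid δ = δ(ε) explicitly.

Suppose ε > 0. We want δ > 0 with 0 < |w − 6| < δ ⇒ |(-7w + 4)/(w + 3) + 38/9| < ε.
Combining over a common denominator, (-7w + 4)/(w + 3) + 38/9 = [(-7w + 4)·9 − (-38)·(w + 3)] / [9·(w + 3)] = -25(w − 6) / (9(w + 3)).
So |(-7w + 4)/(w + 3) + 38/9| = 25|w − 6| / (9·|w + 3|).
Restrict δ ≤ 9/2. Then |w − 6| < 9/2 gives |w + 3| = |(w − 6) + 9| ≥ 9 − 9/2 = 9/2.
Hence |(-7w + 4)/(w + 3) + 38/9| < 25|w − 6|/(9·(9/2)) = (50/81)|w − 6|, which is < ε once |w − 6| < (81/50)ε.
Take δ = min(9/2, (81/50)ε). Then 0 < |w − 6| < δ forces both bounds, so |(-7w + 4)/(w + 3) + 38/9| < ε.

δ = min(9/2, (81/50)ε)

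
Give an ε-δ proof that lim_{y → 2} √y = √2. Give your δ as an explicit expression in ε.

Fix ε > 0. We want δ > 0 such that 0 < |y − 2| < δ implies |√y − √2| < ε.
Multiplying by the conjugate, |√y − √2| = |y − 2|/(√y + √2).
Restrict δ ≤ 2 so that |y − 2| < 2 forces y > 0, and then √y + √2 > √2.
Hence |√y − √2| < |y − 2|/√2, which is < ε once |y − 2| < √2·ε.
Take δ = min(2, √2·ε). If 0 < |y − 2| < δ then y > 0 and |√y − √2| < |y − 2|/√2 < ε.

δ = min(2, √2·ε)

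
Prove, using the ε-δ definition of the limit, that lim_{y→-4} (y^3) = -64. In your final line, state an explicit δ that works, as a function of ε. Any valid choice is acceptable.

δ = min(1, ε/61)

Suppose ε > 0. We seek δ > 0 with 0 < |y + 4| < δ ⇒ |y^3 + 64| < ε.
Factor: y^3 + 64 = (y + 4)(y^2 - 4y + 16), so |y^3 + 64| = |y + 4|·|y^2 - 4y + 16|.
Impose δ ≤ 1 so that |y| < 5; then |y^2 - 4y + 16| ≤ 61.
Hence |y^3 + 64| ≤ 61|y + 4|, which is < ε once |y + 4| < ε/61.
Take δ = min(1, ε/61). If 0 < |y + 4| < δ then both bounds hold and |y^3 + 64| ≤ 61|y + 4| < 61·(ε/61) = ε.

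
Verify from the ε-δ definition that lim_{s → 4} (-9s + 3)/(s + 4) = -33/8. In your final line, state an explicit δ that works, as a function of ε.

Let ε > 0 be given. We want δ > 0 with 0 < |s − 4| < δ ⇒ |(-9s + 3)/(s + 4) + 33/8| < ε.
Combining over a common denominator, (-9s + 3)/(s + 4) + 33/8 = [(-9s + 3)·8 − (-33)·(s + 4)] / [8·(s + 4)] = -39(s − 4) / (8(s + 4)).
So |(-9s + 3)/(s + 4) + 33/8| = 39|s − 4| / (8·|s + 4|).
Require δ ≤ 4, so |s + 4| ≥ |8| − |s − 4| > 8 − 4 = 4.
Hence |(-9s + 3)/(s + 4) + 33/8| < 39|s − 4|/(8·4) = (39/32)|s − 4|, which is < ε once |s − 4| < (32/39)ε.
Take δ = min(4, (32/39)ε). Then 0 < |s − 4| < δ forces both bounds, so |(-9s + 3)/(s + 4) + 33/8| < ε.

δ = min(4, (32/39)ε)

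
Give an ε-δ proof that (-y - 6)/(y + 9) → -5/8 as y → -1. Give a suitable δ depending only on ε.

δ = min(4, (32/3)ε)

Let ε > 0 be given. We want δ > 0 with 0 < |y + 1| < δ ⇒ |(-y - 6)/(y + 9) + 5/8| < ε.
Combining over a common denominator, (-y - 6)/(y + 9) + 5/8 = [(-y - 6)·8 − (-5)·(y + 9)] / [8·(y + 9)] = -3(y + 1) / (8(y + 9)).
So |(-y - 6)/(y + 9) + 5/8| = 3|y + 1| / (8·|y + 9|).
Require δ ≤ 4, so |y + 9| ≥ |8| − |y + 1| > 8 − 4 = 4.
Hence |(-y - 6)/(y + 9) + 5/8| < 3|y + 1|/(8·4) = (3/32)|y + 1|, which is < ε once |y + 1| < (32/3)ε.
Take δ = min(4, (32/3)ε). Then 0 < |y + 1| < δ forces both bounds, so |(-y - 6)/(y + 9) + 5/8| < ε.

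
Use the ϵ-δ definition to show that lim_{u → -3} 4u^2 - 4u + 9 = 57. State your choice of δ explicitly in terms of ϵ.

δ = min(2, ϵ/36)

Let ϵ > 0 be given. We want δ > 0 such that 0 < |u + 3| < δ implies |(4u^2 - 4u + 9) − 57| < ϵ.
(4u^2 - 4u + 9) − 57 = 4u^2 - 4u - 48 = (u + 3)(4u - 16).
So |(4u^2 - 4u + 9) − 57| = |u + 3|·|4u - 16|.
Require δ ≤ 2. Then |u + 3| < 2 gives |u| < 5, and by the triangle inequality |4u - 16| ≤ 4·5 + 16 = 36.
Hence |(4u^2 - 4u + 9) − 57| ≤ 36|u + 3| < ϵ provided |u + 3| < ϵ/36.
Choosing δ = min(2, ϵ/36) ensures both conditions, hence |(4u^2 - 4u + 9) − 57| < ϵ.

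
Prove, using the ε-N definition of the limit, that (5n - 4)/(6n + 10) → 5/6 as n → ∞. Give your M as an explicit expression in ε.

Fix ε > 0. For n ≥ 1, |(5n - 4)/(6n + 10) − (5/6)| = |-74|/(6(6n + 10)) = 74/(6(6n + 10)).
Since 6n + 10 ≥ 6n for n ≥ 1, this is ≤ 74/(6·6n) = (37/18)/n.
So |(5n - 4)/(6n + 10) − (5/6)| < ε whenever n > (37/18)/ε.
Take M = (37/18)/ε. If n > M then |(5n - 4)/(6n + 10) − (5/6)| ≤ (37/18)/n < ε.

M = (37/18)/ε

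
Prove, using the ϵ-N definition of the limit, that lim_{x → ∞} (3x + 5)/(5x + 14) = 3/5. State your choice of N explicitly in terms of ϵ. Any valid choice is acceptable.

N = (17/25)/ϵ

Fix ϵ > 0. We seek N > 0 such that x > N implies |(3x + 5)/(5x + 14) − (3/5)| < ϵ.
(3x + 5)/(5x + 14) − (3/5) = (5(3x + 5) − 3(5x + 14)) / (5(5x + 14)) = -17/(5(5x + 14)).
For x > 0 we have 5x + 14 > 5x, so |(3x + 5)/(5x + 14) − (3/5)| = 17/(5(5x + 14)) < 17/(5·5x) = (17/25)/x.
Thus |(3x + 5)/(5x + 14) − (3/5)| < ϵ whenever x > (17/25)/ϵ.
Take N = (17/25)/ϵ. If x > N then |(3x + 5)/(5x + 14) − (3/5)| < (17/25)/x < ϵ.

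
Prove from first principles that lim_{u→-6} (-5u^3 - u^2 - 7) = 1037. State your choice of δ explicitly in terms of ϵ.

Let ϵ > 0 be given. We want δ > 0 such that 0 < |u + 6| < δ implies |(-5u^3 - u^2 - 7) − 1037| < ϵ.
(-5u^3 - u^2 - 7) − 1037 = -5u^3 - u^2 - 1044 = (u + 6)(-5u^2 + 29u - 174).
So |(-5u^3 - u^2 - 7) − 1037| = |u + 6|·|-5u^2 + 29u - 174|.
Require δ ≤ 1. Then |u + 6| < 1 gives |u| < 7, and by the triangle inequality |-5u^2 + 29u - 174| ≤ 5·7^2 + 29·7 + 174 = 622.
Hence |(-5u^3 - u^2 - 7) − 1037| ≤ 622|u + 6| < ϵ provided |u + 6| < ϵ/622.
Choosing δ = min(1, ϵ/622) ensures both conditions, hence |(-5u^3 - u^2 - 7) − 1037| < ϵ.

δ = min(1, ϵ/622)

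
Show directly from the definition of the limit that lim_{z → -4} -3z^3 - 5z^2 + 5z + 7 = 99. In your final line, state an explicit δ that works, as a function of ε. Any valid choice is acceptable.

Let ε > 0. We want δ > 0 such that 0 < |z + 4| < δ implies |(-3z^3 - 5z^2 + 5z + 7) − 99| < ε.
(-3z^3 - 5z^2 + 5z + 7) − 99 = -3z^3 - 5z^2 + 5z - 92 = (z + 4)(-3z^2 + 7z - 23).
So |(-3z^3 - 5z^2 + 5z + 7) − 99| = |z + 4|·|-3z^2 + 7z - 23|.
Require δ ≤ 1. Then |z + 4| < 1 gives |z| < 5, and by the triangle inequality |-3z^2 + 7z - 23| ≤ 3·5^2 + 7·5 + 23 = 133.
Hence |(-3z^3 - 5z^2 + 5z + 7) − 99| ≤ 133|z + 4| < ε provided |z + 4| < ε/133.
Take δ = min(1, ε/133). Then 0 < |z + 4| < δ gives both |z + 4| < 1 and |z + 4| < ε/133, so |(-3z^3 - 5z^2 + 5z + 7) − 99| < ε.

δ = min(1, ε/133)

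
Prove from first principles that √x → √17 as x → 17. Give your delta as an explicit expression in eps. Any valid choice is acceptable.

delta = min(17, √17·eps)

Let eps > 0 be given. We want delta > 0 such that 0 < |x − 17| < delta implies |√x − √17| < eps.
Rationalise: √x − √17 = (x − 17)/(√x + √17), so |√x − √17| = |x − 17|/(√x + √17).
Restrict delta ≤ 17 so that |x − 17| < 17 forces x > 0, and then √x + √17 > √17.
Hence |√x − √17| < |x − 17|/√17, which is < eps once |x − 17| < √17·eps.
Take delta = min(17, √17·eps). If 0 < |x − 17| < delta then x > 0 and |√x − √17| < |x − 17|/√17 < eps.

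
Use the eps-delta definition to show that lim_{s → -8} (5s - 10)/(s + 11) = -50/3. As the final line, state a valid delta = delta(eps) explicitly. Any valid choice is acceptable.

Let eps > 0. We want delta > 0 with 0 < |s + 8| < delta ⇒ |(5s - 10)/(s + 11) + 50/3| < eps.
Combining over a common denominator, (5s - 10)/(s + 11) + 50/3 = [(5s - 10)·3 − (-50)·(s + 11)] / [3·(s + 11)] = 65(s + 8) / (3(s + 11)).
So |(5s - 10)/(s + 11) + 50/3| = 65|s + 8| / (3·|s + 11|).
Restrict delta ≤ 3/2. Then |s + 8| < 3/2 gives |s + 11| = |(s + 8) + 3| ≥ 3 − 3/2 = 3/2.
Hence |(5s - 10)/(s + 11) + 50/3| < 65|s + 8|/(3·(3/2)) = (130/9)|s + 8|, which is < eps once |s + 8| < (9/130)eps.
Take delta = min(3/2, (9/130)eps). Then 0 < |s + 8| < delta forces both bounds, so |(5s - 10)/(s + 11) + 50/3| < eps.

delta = min(3/2, (9/130)eps)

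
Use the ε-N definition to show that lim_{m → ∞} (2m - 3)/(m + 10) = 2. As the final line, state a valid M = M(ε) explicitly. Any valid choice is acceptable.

M = 23/ε

Suppose ε > 0. For m ≥ 1, |(2m - 3)/(m + 10) − 2| = |-23|/((m + 10)) = 23/((m + 10)).
Since m + 10 ≥ m for m ≥ 1, this is ≤ 23/(m) = 23/m.
So |(2m - 3)/(m + 10) − 2| < ε whenever m > 23/ε.
Take M = 23/ε. If m > M then |(2m - 3)/(m + 10) − 2| ≤ 23/m < ε.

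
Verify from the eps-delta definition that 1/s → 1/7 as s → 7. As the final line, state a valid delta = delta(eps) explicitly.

delta = min(7/2, (49/2)eps)

Let eps > 0. We seek delta > 0 such that 0 < |s − 7| < delta implies |1/s − (1/7)| < eps.
|1/s − (1/7)| = |7 − s|/(7·|s|) = |s − 7|/(7|s|).
Restrict delta ≤ 7/2. Then |s − 7| < 7/2 gives |s| > 7/2, so 7|s| > 49/2.
Then |1/s − (1/7)| < |s − 7|/(49/2), which is < eps when |s − 7| < (49/2)eps.
Take delta = min(7/2, (49/2)eps). Then 0 < |s − 7| < delta gives both |s − 7| < 7/2 and |s − 7| < (49/2)eps, so |1/s − (1/7)| < eps.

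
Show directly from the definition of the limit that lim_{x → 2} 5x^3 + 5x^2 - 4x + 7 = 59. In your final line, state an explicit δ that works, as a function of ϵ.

δ = min(1, ϵ/116)

Suppose ϵ > 0. We want δ > 0 such that 0 < |x − 2| < δ implies |(5x^3 + 5x^2 - 4x + 7) − 59| < ϵ.
(5x^3 + 5x^2 - 4x + 7) − 59 = 5x^3 + 5x^2 - 4x - 52 = (x − 2)(5x^2 + 15x + 26).
So |(5x^3 + 5x^2 - 4x + 7) − 59| = |x − 2|·|5x^2 + 15x + 26|.
Assume first that |x − 2| < 1, so |x| < 3. Then |5x^2 + 15x + 26| ≤ 5·3^2 + 15·3 + 26 = 116.
Hence |(5x^3 + 5x^2 - 4x + 7) − 59| ≤ 116|x − 2| < ϵ provided |x − 2| < ϵ/116.
Take δ = min(1, ϵ/116). Then 0 < |x − 2| < δ gives both |x − 2| < 1 and |x − 2| < ϵ/116, so |(5x^3 + 5x^2 - 4x + 7) − 59| < ϵ.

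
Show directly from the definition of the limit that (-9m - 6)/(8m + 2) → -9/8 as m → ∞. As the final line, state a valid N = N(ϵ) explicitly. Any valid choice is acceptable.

Suppose ϵ > 0. For m ≥ 1, |(-9m - 6)/(8m + 2) + 9/8| = |-30|/(8(8m + 2)) = 30/(8(8m + 2)).
Since 8m + 2 ≥ 8m for m ≥ 1, this is ≤ 30/(8·8m) = (15/32)/m.
So |(-9m - 6)/(8m + 2) + 9/8| < ϵ whenever m > (15/32)/ϵ.
Take N = (15/32)/ϵ. If m > N then |(-9m - 6)/(8m + 2) + 9/8| ≤ (15/32)/m < ϵ.

N = (15/32)/ϵ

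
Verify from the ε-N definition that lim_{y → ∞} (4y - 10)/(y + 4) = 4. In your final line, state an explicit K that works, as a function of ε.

K = 26/ε

Suppose ε > 0. We seek K > 0 such that y > K implies |(4y - 10)/(y + 4) − 4| < ε.
(4y - 10)/(y + 4) − 4 = ((4y - 10) − 4(y + 4)) / ((y + 4)) = -26/((y + 4)).
For y > 0 we have y + 4 > y, so |(4y - 10)/(y + 4) − 4| = 26/((y + 4)) < 26/(y) = 26/y.
Thus |(4y - 10)/(y + 4) − 4| < ε whenever y > 26/ε.
Take K = 26/ε. If y > K then |(4y - 10)/(y + 4) − 4| < 26/y < ε.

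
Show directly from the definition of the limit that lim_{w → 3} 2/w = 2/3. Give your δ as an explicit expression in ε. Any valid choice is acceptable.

δ = min(3/2, (9/4)ε)

Let ε > 0. We seek δ > 0 such that 0 < |w − 3| < δ implies |2/w − (2/3)| < ε.
|2/w − (2/3)| = 2·|3 − w|/(3·|w|) = 2|w − 3|/(3|w|).
Restrict δ ≤ 3/2. Then |w − 3| < 3/2 gives |w| > 3/2, so 3|w| > 9/2.
Then |2/w − (2/3)| < 2|w − 3|/(9/2), which is < ε when |w − 3| < (9/4)ε.
Take δ = min(3/2, (9/4)ε). Then 0 < |w − 3| < δ gives both |w − 3| < 3/2 and |w − 3| < (9/4)ε, so |2/w − (2/3)| < ε.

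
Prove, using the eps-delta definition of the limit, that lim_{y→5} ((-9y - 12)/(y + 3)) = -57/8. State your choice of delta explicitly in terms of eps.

delta = min(4, (32/15)eps)

Suppose eps > 0. We want delta > 0 with 0 < |y − 5| < delta ⇒ |(-9y - 12)/(y + 3) + 57/8| < eps.
Combining over a common denominator, (-9y - 12)/(y + 3) + 57/8 = [(-9y - 12)·8 − (-57)·(y + 3)] / [8·(y + 3)] = -15(y − 5) / (8(y + 3)).
So |(-9y - 12)/(y + 3) + 57/8| = 15|y − 5| / (8·|y + 3|).
Restrict delta ≤ 4. Then |y − 5| < 4 gives |y + 3| = |(y − 5) + 8| ≥ 8 − 4 = 4.
Hence |(-9y - 12)/(y + 3) + 57/8| < 15|y − 5|/(8·4) = (15/32)|y − 5|, which is < eps once |y − 5| < (32/15)eps.
Take delta = min(4, (32/15)eps). Then 0 < |y − 5| < delta forces both bounds, so |(-9y - 12)/(y + 3) + 57/8| < eps.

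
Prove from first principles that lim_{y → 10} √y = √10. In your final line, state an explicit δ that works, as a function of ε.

δ = min(10, √10·ε)

Let ε > 0. We want δ > 0 such that 0 < |y − 10| < δ implies |√y − √10| < ε.
Rationalise: √y − √10 = (y − 10)/(√y + √10), so |√y − √10| = |y − 10|/(√y + √10).
Restrict δ ≤ 10 so that |y − 10| < 10 forces y > 0, and then √y + √10 > √10.
Hence |√y − √10| < |y − 10|/√10, which is < ε once |y − 10| < √10·ε.
Take δ = min(10, √10·ε). If 0 < |y − 10| < δ then y > 0 and |√y − √10| < |y − 10|/√10 < ε.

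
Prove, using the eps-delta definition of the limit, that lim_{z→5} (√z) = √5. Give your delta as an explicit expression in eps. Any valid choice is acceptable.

Let eps > 0 be given. We want delta > 0 such that 0 < |z − 5| < delta implies |√z − √5| < eps.
Multiplying by the conjugate, |√z − √5| = |z − 5|/(√z + √5).
Restrict delta ≤ 5 so that |z − 5| < 5 forces z > 0, and then √z + √5 > √5.
Hence |√z − √5| < |z − 5|/√5, which is < eps once |z − 5| < √5·eps.
Take delta = min(5, √5·eps). If 0 < |z − 5| < delta then z > 0 and |√z − √5| < |z − 5|/√5 < eps.

delta = min(5, √5·eps)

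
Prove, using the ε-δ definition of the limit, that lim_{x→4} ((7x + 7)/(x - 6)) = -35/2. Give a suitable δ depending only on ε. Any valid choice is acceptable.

Suppose ε > 0. We want δ > 0 with 0 < |x − 4| < δ ⇒ |(7x + 7)/(x - 6) + 35/2| < ε.
Combining over a common denominator, (7x + 7)/(x - 6) + 35/2 = [(7x + 7)·(-2) − 35·(x - 6)] / [(-2)·(x - 6)] = -49(x − 4) / ((-2)(x - 6)).
So |(7x + 7)/(x - 6) + 35/2| = 49|x − 4| / (2·|x − 6|).
Restrict δ ≤ 1. Then |x − 4| < 1 gives |x − 6| = |(x − 4) + (-2)| ≥ 2 − 1 = 1.
Hence |(7x + 7)/(x - 6) + 35/2| < 49|x − 4|/(2·1) = (49/2)|x − 4|, which is < ε once |x − 4| < (2/49)ε.
Take δ = min(1, (2/49)ε). Then 0 < |x − 4| < δ forces both bounds, so |(7x + 7)/(x - 6) + 35/2| < ε.

δ = min(1, (2/49)ε)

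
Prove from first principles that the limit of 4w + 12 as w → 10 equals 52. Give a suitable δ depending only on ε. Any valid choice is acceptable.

Suppose ε > 0. We need δ > 0 so that 0 < |w − 10| < δ implies |(4w + 12) − 52| < ε.
|(4w + 12) − 52| = |4w - 40| = 4|w − 10|.
Thus it suffices that |w − 10| < ε/4.
Take δ = ε/4. If 0 < |w − 10| < δ then |(4w + 12) − 52| = 4|w − 10| < 4·(ε/4) = ε.

δ = ε/4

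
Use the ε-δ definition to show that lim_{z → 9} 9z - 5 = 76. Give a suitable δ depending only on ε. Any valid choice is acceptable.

δ = ε/9

Fix ε > 0. We need δ > 0 so that 0 < |z − 9| < δ implies |(9z - 5) − 76| < ε.
Since (9z - 5) − 76 = 9(z − 9), we have |(9z - 5) − 76| = 9|z − 9|.
So 9|z − 9| < ε exactly when |z − 9| < ε/9.
Choosing δ = ε/9 gives |(9z - 5) − 76| = 9|z − 9| < ε whenever |z − 9| < δ.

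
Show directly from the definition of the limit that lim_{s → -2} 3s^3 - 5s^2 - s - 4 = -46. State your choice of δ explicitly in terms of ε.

Fix ε > 0. We want δ > 0 such that 0 < |s + 2| < δ implies |(3s^3 - 5s^2 - s - 4) + 46| < ε.
(3s^3 - 5s^2 - s - 4) + 46 = 3s^3 - 5s^2 - s + 42 = (s + 2)(3s^2 - 11s + 21).
So |(3s^3 - 5s^2 - s - 4) + 46| = |s + 2|·|3s^2 - 11s + 21|.
Require δ ≤ 2. Then |s + 2| < 2 gives |s| < 4, and by the triangle inequality |3s^2 - 11s + 21| ≤ 3·4^2 + 11·4 + 21 = 113.
Hence |(3s^3 - 5s^2 - s - 4) + 46| ≤ 113|s + 2| < ε provided |s + 2| < ε/113.
Take δ = min(2, ε/113). Then 0 < |s + 2| < δ gives both |s + 2| < 2 and |s + 2| < ε/113, so |(3s^3 - 5s^2 - s - 4) + 46| < ε.

δ = min(2, ε/113)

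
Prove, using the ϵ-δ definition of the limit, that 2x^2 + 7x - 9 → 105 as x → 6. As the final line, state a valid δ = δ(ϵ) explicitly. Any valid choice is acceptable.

δ = min(2, ϵ/35)

Suppose ϵ > 0. We want δ > 0 such that 0 < |x − 6| < δ implies |(2x^2 + 7x - 9) − 105| < ϵ.
(2x^2 + 7x - 9) − 105 = 2x^2 + 7x - 114 = (x − 6)(2x + 19).
So |(2x^2 + 7x - 9) − 105| = |x − 6|·|2x + 19|.
Require δ ≤ 2. Then |x − 6| < 2 gives |x| < 8, and by the triangle inequality |2x + 19| ≤ 2·8 + 19 = 35.
Hence |(2x^2 + 7x - 9) − 105| ≤ 35|x − 6| < ϵ provided |x − 6| < ϵ/35.
Take δ = min(2, ϵ/35). Then 0 < |x − 6| < δ gives both |x − 6| < 2 and |x − 6| < ϵ/35, so |(2x^2 + 7x - 9) − 105| < ϵ.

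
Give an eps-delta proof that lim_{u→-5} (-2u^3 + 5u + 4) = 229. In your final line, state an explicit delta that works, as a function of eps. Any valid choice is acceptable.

delta = min(2, eps/213)

Fix eps > 0. We want delta > 0 such that 0 < |u + 5| < delta implies |(-2u^3 + 5u + 4) − 229| < eps.
(-2u^3 + 5u + 4) − 229 = -2u^3 + 5u - 225 = (u + 5)(-2u^2 + 10u - 45).
So |(-2u^3 + 5u + 4) − 229| = |u + 5|·|-2u^2 + 10u - 45|.
Require delta ≤ 2. Then |u + 5| < 2 gives |u| < 7, and by the triangle inequality |-2u^2 + 10u - 45| ≤ 2·7^2 + 10·7 + 45 = 213.
Hence |(-2u^3 + 5u + 4) − 229| ≤ 213|u + 5| < eps provided |u + 5| < eps/213.
Choosing delta = min(2, eps/213) ensures both conditions, hence |(-2u^3 + 5u + 4) − 229| < eps.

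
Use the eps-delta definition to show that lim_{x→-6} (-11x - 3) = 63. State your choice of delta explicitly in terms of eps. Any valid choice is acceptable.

delta = eps/11

Suppose eps > 0. We need delta > 0 so that 0 < |x + 6| < delta implies |(-11x - 3) − 63| < eps.
Since (-11x - 3) − 63 = -11(x + 6), we have |(-11x - 3) − 63| = 11|x + 6|.
So 11|x + 6| < eps exactly when |x + 6| < eps/11.
Choosing delta = eps/11 gives |(-11x - 3) − 63| = 11|x + 6| < eps whenever |x + 6| < delta.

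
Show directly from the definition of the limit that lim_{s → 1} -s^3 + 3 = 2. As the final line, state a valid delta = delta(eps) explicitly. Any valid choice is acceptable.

delta = min(2, eps/13)

Let eps > 0. We want delta > 0 such that 0 < |s − 1| < delta implies |(-s^3 + 3) − 2| < eps.
(-s^3 + 3) − 2 = -s^3 + 1 = (s − 1)(-s^2 - s - 1).
So |(-s^3 + 3) − 2| = |s − 1|·|-s^2 - s - 1|.
Assume first that |s − 1| < 2, so |s| < 3. Then |-s^2 - s - 1| ≤ 3^2 + 3 + 1 = 13.
Hence |(-s^3 + 3) − 2| ≤ 13|s − 1| < eps provided |s − 1| < eps/13.
Take delta = min(2, eps/13). Then 0 < |s − 1| < delta gives both |s − 1| < 2 and |s − 1| < eps/13, so |(-s^3 + 3) − 2| < eps.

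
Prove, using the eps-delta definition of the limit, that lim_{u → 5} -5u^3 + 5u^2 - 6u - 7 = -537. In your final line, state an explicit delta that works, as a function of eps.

delta = min(1, eps/406)

Fix eps > 0. We want delta > 0 such that 0 < |u − 5| < delta implies |(-5u^3 + 5u^2 - 6u - 7) + 537| < eps.
(-5u^3 + 5u^2 - 6u - 7) + 537 = -5u^3 + 5u^2 - 6u + 530 = (u − 5)(-5u^2 - 20u - 106).
So |(-5u^3 + 5u^2 - 6u - 7) + 537| = |u − 5|·|-5u^2 - 20u - 106|.
Require delta ≤ 1. Then |u − 5| < 1 gives |u| < 6, and by the triangle inequality |-5u^2 - 20u - 106| ≤ 5·6^2 + 20·6 + 106 = 406.
Hence |(-5u^3 + 5u^2 - 6u - 7) + 537| ≤ 406|u − 5| < eps provided |u − 5| < eps/406.
Take delta = min(1, eps/406). Then 0 < |u − 5| < delta gives both |u − 5| < 1 and |u − 5| < eps/406, so |(-5u^3 + 5u^2 - 6u - 7) + 537| < eps.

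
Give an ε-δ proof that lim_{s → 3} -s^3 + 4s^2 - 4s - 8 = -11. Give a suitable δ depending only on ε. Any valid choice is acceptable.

Fix ε > 0. We want δ > 0 such that 0 < |s − 3| < δ implies |(-s^3 + 4s^2 - 4s - 8) + 11| < ε.
(-s^3 + 4s^2 - 4s - 8) + 11 = -s^3 + 4s^2 - 4s + 3 = (s − 3)(-s^2 + s - 1).
So |(-s^3 + 4s^2 - 4s - 8) + 11| = |s − 3|·|-s^2 + s - 1|.
Require δ ≤ 2. Then |s − 3| < 2 gives |s| < 5, and by the triangle inequality |-s^2 + s - 1| ≤ 5^2 + 5 + 1 = 31.
Hence |(-s^3 + 4s^2 - 4s - 8) + 11| ≤ 31|s − 3| < ε provided |s − 3| < ε/31.
Take δ = min(2, ε/31). Then 0 < |s − 3| < δ gives both |s − 3| < 2 and |s − 3| < ε/31, so |(-s^3 + 4s^2 - 4s - 8) + 11| < ε.

δ = min(2, ε/31)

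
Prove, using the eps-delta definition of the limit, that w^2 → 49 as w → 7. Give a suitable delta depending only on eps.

Fix eps > 0. We seek delta > 0 with 0 < |w − 7| < delta ⇒ |w^2 − 49| < eps.
Factor: w^2 − 49 = (w − 7)(w + 7), so |w^2 − 49| = |w − 7|·|w + 7|.
Impose delta ≤ 1 so that |w| < 8; then |w + 7| ≤ 15.
Hence |w^2 − 49| ≤ 15|w − 7|, which is < eps once |w − 7| < eps/15.
Take delta = min(1, eps/15). If 0 < |w − 7| < delta then both bounds hold and |w^2 − 49| ≤ 15|w − 7| < 15·(eps/15) = eps.

delta = min(1, eps/15)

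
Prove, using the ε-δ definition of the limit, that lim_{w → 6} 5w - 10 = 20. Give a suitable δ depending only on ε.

δ = ε/5

Suppose ε > 0. We need δ > 0 so that 0 < |w − 6| < δ implies |(5w - 10) − 20| < ε.
|(5w - 10) − 20| = |5w - 30| = 5|w − 6|.
So 5|w − 6| < ε exactly when |w − 6| < ε/5.
Choosing δ = ε/5 gives |(5w - 10) − 20| = 5|w − 6| < ε whenever |w − 6| < δ.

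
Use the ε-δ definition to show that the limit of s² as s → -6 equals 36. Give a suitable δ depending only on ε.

Let ε > 0 be given. We seek δ > 0 with 0 < |s + 6| < δ ⇒ |s² − 36| < ε.
Factor: s² − 36 = (s + 6)(s - 6), so |s² − 36| = |s + 6|·|s - 6|.
Impose δ ≤ 1 so that |s| < 7; then |s - 6| ≤ 13.
Hence |s² − 36| ≤ 13|s + 6|, which is < ε once |s + 6| < ε/13.
Take δ = min(1, ε/13). If 0 < |s + 6| < δ then both bounds hold and |s² − 36| ≤ 13|s + 6| < 13·(ε/13) = ε.

δ = min(1, ε/13)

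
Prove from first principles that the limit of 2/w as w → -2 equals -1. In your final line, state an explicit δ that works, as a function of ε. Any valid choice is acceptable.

Fix ε > 0. We seek δ > 0 such that 0 < |w + 2| < δ implies |2/w + 1| < ε.
|2/w + 1| = 2·|-2 − w|/(2·|w|) = 2|w + 2|/(2|w|).
Restrict δ ≤ 1. Then |w + 2| < 1 gives |w| > 1, so 2|w| > 2.
Then |2/w + 1| < 2|w + 2|/2, which is < ε when |w + 2| < ε.
Take δ = min(1, ε). Then 0 < |w + 2| < δ gives both |w + 2| < 1 and |w + 2| < ε, so |2/w + 1| < ε.

δ = min(1, ε)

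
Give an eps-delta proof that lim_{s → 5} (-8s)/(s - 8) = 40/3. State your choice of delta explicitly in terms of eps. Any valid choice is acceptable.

Fix eps > 0. We want delta > 0 with 0 < |s − 5| < delta ⇒ |(-8s)/(s - 8) − (40/3)| < eps.
Combining over a common denominator, (-8s)/(s - 8) − (40/3) = [(-8s)·(-3) − (-40)·(s - 8)] / [(-3)·(s - 8)] = 64(s − 5) / ((-3)(s - 8)).
So |(-8s)/(s - 8) − (40/3)| = 64|s − 5| / (3·|s − 8|).
Require delta ≤ 3/2, so |s − 8| ≥ |-3| − |s − 5| > 3 − 3/2 = 3/2.
Hence |(-8s)/(s - 8) − (40/3)| < 64|s − 5|/(3·(3/2)) = (128/9)|s − 5|, which is < eps once |s − 5| < (9/128)eps.
Take delta = min(3/2, (9/128)eps). Then 0 < |s − 5| < delta forces both bounds, so |(-8s)/(s - 8) − (40/3)| < eps.

delta = min(3/2, (9/128)eps)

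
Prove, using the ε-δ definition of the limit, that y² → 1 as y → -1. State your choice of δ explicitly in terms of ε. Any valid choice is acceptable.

Let ε > 0. We seek δ > 0 with 0 < |y + 1| < δ ⇒ |y² − 1| < ε.
Factor: y² − 1 = (y + 1)(y - 1), so |y² − 1| = |y + 1|·|y - 1|.
Restrict δ ≤ 1. Then |y + 1| < 1 gives |y| < 2, so by the triangle inequality |y - 1| ≤ 2 + 1 = 3.
Hence |y² − 1| ≤ 3|y + 1|, which is < ε once |y + 1| < ε/3.
Take δ = min(1, ε/3). If 0 < |y + 1| < δ then both bounds hold and |y² − 1| ≤ 3|y + 1| < 3·(ε/3) = ε.

δ = min(1, ε/3)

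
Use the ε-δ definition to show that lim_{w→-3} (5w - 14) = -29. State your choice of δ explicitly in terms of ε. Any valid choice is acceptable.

Suppose ε > 0. We need δ > 0 so that 0 < |w + 3| < δ implies |(5w - 14) + 29| < ε.
Since (5w - 14) + 29 = 5(w + 3), we have |(5w - 14) + 29| = 5|w + 3|.
Thus it suffices that |w + 3| < ε/5.
Take δ = ε/5. If 0 < |w + 3| < δ then |(5w - 14) + 29| = 5|w + 3| < 5·(ε/5) = ε.

δ = ε/5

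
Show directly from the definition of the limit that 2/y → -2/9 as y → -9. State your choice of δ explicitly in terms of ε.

δ = min(9/2, (81/4)ε)

Suppose ε > 0. We seek δ > 0 such that 0 < |y + 9| < δ implies |2/y + 2/9| < ε.
|2/y + 2/9| = 2·|-9 − y|/(9·|y|) = 2|y + 9|/(9|y|).
Restrict δ ≤ 9/2. Then |y + 9| < 9/2 gives |y| > 9/2, so 9|y| > 81/2.
Then |2/y + 2/9| < 2|y + 9|/(81/2), which is < ε when |y + 9| < (81/4)ε.
Take δ = min(9/2, (81/4)ε). Then 0 < |y + 9| < δ gives both |y + 9| < 9/2 and |y + 9| < (81/4)ε, so |2/y + 2/9| < ε.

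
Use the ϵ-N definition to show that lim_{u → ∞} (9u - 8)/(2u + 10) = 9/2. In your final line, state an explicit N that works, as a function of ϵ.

N = (53/2)/ϵ

Fix ϵ > 0. We seek N > 0 such that u > N implies |(9u - 8)/(2u + 10) − (9/2)| < ϵ.
(9u - 8)/(2u + 10) − (9/2) = (2(9u - 8) − 9(2u + 10)) / (2(2u + 10)) = -106/(2(2u + 10)).
For u > 0 we have 2u + 10 > 2u, so |(9u - 8)/(2u + 10) − (9/2)| = 106/(2(2u + 10)) < 106/(2·2u) = (53/2)/u.
Thus |(9u - 8)/(2u + 10) − (9/2)| < ϵ whenever u > (53/2)/ϵ.
Take N = (53/2)/ϵ. If u > N then |(9u - 8)/(2u + 10) − (9/2)| < (53/2)/u < ϵ.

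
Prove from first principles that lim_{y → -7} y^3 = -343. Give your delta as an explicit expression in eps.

Fix eps > 0. We seek delta > 0 with 0 < |y + 7| < delta ⇒ |y^3 + 343| < eps.
Factor: y^3 + 343 = (y + 7)(y^2 - 7y + 49), so |y^3 + 343| = |y + 7|·|y^2 - 7y + 49|.
Restrict delta ≤ 1. Then |y + 7| < 1 gives |y| < 8, so by the triangle inequality |y^2 - 7y + 49| ≤ 8^2 + 7·8 + 49 = 169.
Hence |y^3 + 343| ≤ 169|y + 7|, which is < eps once |y + 7| < eps/169.
Take delta = min(1, eps/169). If 0 < |y + 7| < delta then both bounds hold and |y^3 + 343| ≤ 169|y + 7| < 169·(eps/169) = eps.

delta = min(1, eps/169)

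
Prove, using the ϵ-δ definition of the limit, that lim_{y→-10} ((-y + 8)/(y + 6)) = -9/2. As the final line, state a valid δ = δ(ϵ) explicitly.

Fix ϵ > 0. We want δ > 0 with 0 < |y + 10| < δ ⇒ |(-y + 8)/(y + 6) + 9/2| < ϵ.
Combining over a common denominator, (-y + 8)/(y + 6) + 9/2 = [(-y + 8)·(-4) − 18·(y + 6)] / [(-4)·(y + 6)] = -14(y + 10) / ((-4)(y + 6)).
So |(-y + 8)/(y + 6) + 9/2| = 14|y + 10| / (4·|y + 6|).
Require δ ≤ 2, so |y + 6| ≥ |-4| − |y + 10| > 4 − 2 = 2.
Hence |(-y + 8)/(y + 6) + 9/2| < 14|y + 10|/(4·2) = (7/4)|y + 10|, which is < ϵ once |y + 10| < (4/7)ϵ.
Take δ = min(2, (4/7)ϵ). Then 0 < |y + 10| < δ forces both bounds, so |(-y + 8)/(y + 6) + 9/2| < ϵ.

δ = min(2, (4/7)ϵ)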